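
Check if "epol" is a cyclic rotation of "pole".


Word: "pole", Candidate: "epol"
Method: check if candidate is substring of word+word
"polepole" contains "epol"? Yes
Is rotation = Yes


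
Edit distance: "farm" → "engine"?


Word 1: "farm" (length 4)
Word 2: "engine" (length 6)
One optimal edit sequence (insert/delete/substitute each cost 1):
  1. insert 'e'  (+1)
  2. insert 'n'  (+1)
  3. substitute 'f' -> 'g'  (+1)
  4. substitute 'a' -> 'i'  (+1)
  5. substitute 'r' -> 'n'  (+1)
  6. substitute 'm' -> 'e'  (+1)
Total edit operations: 6
Edit distance = 6


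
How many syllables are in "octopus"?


Word: "octopus"
Syllable breakdown: oc / to / pus
Counting: 3 parts
= 3 syllables


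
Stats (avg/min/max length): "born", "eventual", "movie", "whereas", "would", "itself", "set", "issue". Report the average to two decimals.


Lengths: "born"=4, "eventual"=8, "movie"=5, "whereas"=7, "would"=5, "itself"=6, "set"=3, "issue"=5
Sum = 43, Count = 8
Average = 43/8 = 5.38
= avg=5.38, min=3, max=8


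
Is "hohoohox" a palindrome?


Word: "hohoohox"
Reversed: "xohoohoh"
Forward == Backward? hohoohox != xohoohoh
Palindrome = No


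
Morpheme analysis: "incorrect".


Word: "incorrect"
Morphemes: in- / correct
Each morpheme carries meaning
= 2 morphemes


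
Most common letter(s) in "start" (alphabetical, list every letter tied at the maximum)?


Word: "start"
Letter counts:
  'a': 1
  'r': 1
  's': 1
  't': 2
Maximum count = 2
Most frequent = 't' (2 times each)


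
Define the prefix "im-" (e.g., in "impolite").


Prefix: im-
Example: impolite = im- + polite
Meaning = not / into


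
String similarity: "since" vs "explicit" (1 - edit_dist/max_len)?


Word 1: "since" (length 5)
Word 2: "explicit" (length 8)
One optimal edit sequence:
  1. insert 'e'  (+1)
  2. insert 'x'  (+1)
  3. insert 'p'  (+1)
  4. substitute 's' -> 'l'  (+1)
  5. keep 'i'
  6. substitute 'n' -> 'c'  (+1)
  7. substitute 'c' -> 'i'  (+1)
  8. substitute 'e' -> 't'  (+1)
Edit distance = 7
Max length = max(5, 8) = 8
Similarity = 1 - 7/8
= 0.1250


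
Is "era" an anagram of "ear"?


Word 1: "ear" → sorted: aer
Word 2: "era" → sorted: aer
Same letters? aer == aer
Anagram = Yes


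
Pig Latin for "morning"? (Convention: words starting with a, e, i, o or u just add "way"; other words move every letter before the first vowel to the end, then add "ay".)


Word: "morning"
Starts with consonant(s) → move to end, add 'ay'
Consonant cluster: "m"
Pig Latin = "orningmay"


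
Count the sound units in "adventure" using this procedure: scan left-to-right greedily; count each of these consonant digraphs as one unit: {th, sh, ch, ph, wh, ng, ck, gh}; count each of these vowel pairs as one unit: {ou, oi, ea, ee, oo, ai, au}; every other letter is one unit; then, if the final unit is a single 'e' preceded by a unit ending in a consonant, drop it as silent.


Word: "adventure" (9 letters)
Left-to-right scan:
  [1] 'a' (letter)
  [2] 'd' (letter)
  [3] 'v' (letter)
  [4] 'e' (letter)
  [5] 'n' (letter)
  [6] 't' (letter)
  [7] 'u' (letter)
  [8] 'r' (letter)
  [9] 'e' (letter)
Units from scan: 9
Final unit is 'e' after a consonant -> drop as silent (-1)
Sound units = 8 units


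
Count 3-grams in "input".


Word: "input" (length 5)
Number of 3-grams = length - 3 + 1 = 5 - 3 + 1
= 3


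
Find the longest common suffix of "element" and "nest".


Word 1: "element"
Word 2: "nest"
Comparing from end:
  Pos -1: 't' == 't'
  Pos -2: 'n' != 's' (stop)
LCS = "t" (length 1)


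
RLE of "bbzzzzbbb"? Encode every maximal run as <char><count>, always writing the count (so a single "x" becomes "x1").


String: "bbzzzzbbb"
Scanning for consecutive runs:
  'b' x 2
  'z' x 4
  'b' x 3
RLE = "b2z4b3"


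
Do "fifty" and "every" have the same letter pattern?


Pattern of "fifty": [0, 1, 0, 2, 3]
Pattern of "every": [0, 1, 0, 2, 3]
Patterns match
Same pattern = Yes


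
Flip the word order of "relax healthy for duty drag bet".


Original: "relax healthy for duty drag bet"
Words (1..n): relax | healthy | for | duty | drag | bet
Reversed (n..1): bet | drag | duty | for | healthy | relax
Result = "bet drag duty for healthy relax"


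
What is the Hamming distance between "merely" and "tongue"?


Comparing character by character (same length = 6):
  Pos 0: 'm' vs 't' !=
  Pos 1: 'e' vs 'o' !=
  Pos 2: 'r' vs 'n' !=
  Pos 3: 'e' vs 'g' !=
  Pos 4: 'l' vs 'u' !=
  Pos 5: 'y' vs 'e' !=
Hamming distance = 6


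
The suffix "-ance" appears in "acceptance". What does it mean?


Suffix: -ance
As in: acceptance -> accept + -ance
Meaning = state of


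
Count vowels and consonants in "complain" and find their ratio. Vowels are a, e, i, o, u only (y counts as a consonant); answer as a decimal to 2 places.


Word: "complain"
Vowels (a,e,i,o,u): 3
Consonants: 5
Ratio = 3/5
= 0.60


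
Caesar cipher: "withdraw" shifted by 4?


Word: "withdraw"
Shift: 4
Each letter → (letter + shift) mod 26:
  'w' (22) + 4 = 0 → 'a'
  'i' (8) + 4 = 12 → 'm'
  't' (19) + 4 = 23 → 'x'
  'h' (7) + 4 = 11 → 'l'
  'd' (3) + 4 = 7 → 'h'
  'r' (17) + 4 = 21 → 'v'
  'a' (0) + 4 = 4 → 'e'
  'w' (22) + 4 = 0 → 'a'
Result = "amxlhvea"


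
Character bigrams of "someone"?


Word: "someone" (length 7)
Number of bigrams = 7 - 2 + 1 = 6
  Position 0: "so"
  Position 1: "om"
  Position 2: "me"
  Position 3: "eo"
  Position 4: "on"
  Position 5: "ne"
Bigrams = "so", "om", "me", "eo", "on", "ne"


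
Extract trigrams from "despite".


Word: "despite" (length 7)
Number of trigrams = 7 - 3 + 1 = 5
  Position 0: "des"
  Position 1: "esp"
  Position 2: "spi"
  Position 3: "pit"
  Position 4: "ite"
Trigrams = "des", "esp", "spi", "pit", "ite"


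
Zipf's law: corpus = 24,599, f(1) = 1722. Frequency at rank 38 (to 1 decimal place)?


Zipf's law: f(r) = f(1) / r
f(1) = 1722
f(38) = 1722 / 38
= 45.3 occurrences


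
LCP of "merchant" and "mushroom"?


Word 1: "merchant"
Word 2: "mushroom"
Comparing from start:
  Pos 0: 'm' == 'm'
  Pos 1: 'e' != 'u' (stop)
LCP = "m" (length 1)


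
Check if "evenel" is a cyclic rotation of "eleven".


Word: "eleven", Candidate: "evenel"
Method: check if candidate is substring of word+word
"eleveneleven" contains "evenel"? Yes
Is rotation = Yes


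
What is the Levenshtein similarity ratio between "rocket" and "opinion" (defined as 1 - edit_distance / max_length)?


Word 1: "rocket" (length 6)
Word 2: "opinion" (length 7)
One optimal edit sequence:
  1. insert 'o'  (+1)
  2. substitute 'r' -> 'p'  (+1)
  3. substitute 'o' -> 'i'  (+1)
  4. substitute 'c' -> 'n'  (+1)
  5. substitute 'k' -> 'i'  (+1)
  6. substitute 'e' -> 'o'  (+1)
  7. substitute 't' -> 'n'  (+1)
Edit distance = 7
Max length = max(6, 7) = 7
Similarity = 1 - 7/7
= 0.0000


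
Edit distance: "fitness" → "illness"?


Word 1: "fitness" (length 7)
Word 2: "illness" (length 7)
One optimal edit sequence (insert/delete/substitute each cost 1):
  1. substitute 'f' -> 'i'  (+1)
  2. substitute 'i' -> 'l'  (+1)
  3. substitute 't' -> 'l'  (+1)
  4. keep 'n'
  5. keep 'e'
  6. keep 's'
  7. keep 's'
Total edit operations: 3
Edit distance = 3


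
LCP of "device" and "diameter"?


Word 1: "device"
Word 2: "diameter"
Comparing from start:
  Pos 0: 'd' == 'd'
  Pos 1: 'e' != 'i' (stop)
LCP = "d" (length 1)


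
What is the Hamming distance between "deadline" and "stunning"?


Comparing character by character (same length = 8):
  Pos 0: 'd' vs 's' !=
  Pos 1: 'e' vs 't' !=
  Pos 2: 'a' vs 'u' !=
  Pos 3: 'd' vs 'n' !=
  Pos 4: 'l' vs 'n' !=
  Pos 5: 'i' vs 'i' =
  Pos 6: 'n' vs 'n' =
  Pos 7: 'e' vs 'g' !=
Hamming distance = 6


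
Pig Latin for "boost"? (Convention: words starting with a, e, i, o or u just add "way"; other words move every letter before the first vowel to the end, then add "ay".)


Word: "boost"
Starts with consonant(s) → move to end, add 'ay'
Consonant cluster: "b"
Pig Latin = "oostbay"


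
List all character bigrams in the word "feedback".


Word: "feedback" (length 8)
Number of bigrams = 8 - 2 + 1 = 7
  Position 0: "fe"
  Position 1: "ee"
  Position 2: "ed"
  Position 3: "db"
  Position 4: "ba"
  Position 5: "ac"
  Position 6: "ck"
Bigrams = "fe", "ee", "ed", "db", "ba", "ac", "ck"


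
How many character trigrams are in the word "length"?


Word: "length" (length 6)
Number of 3-grams = length - 3 + 1 = 6 - 3 + 1
= 4


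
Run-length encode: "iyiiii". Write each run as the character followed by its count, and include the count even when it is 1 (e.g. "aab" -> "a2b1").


String: "iyiiii"
Scanning for consecutive runs:
  'i' x 1
  'y' x 1
  'i' x 4
RLE = "i1y1i4"


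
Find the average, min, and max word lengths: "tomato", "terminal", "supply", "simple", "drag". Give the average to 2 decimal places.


Lengths: "tomato"=6, "terminal"=8, "supply"=6, "simple"=6, "drag"=4
Sum = 30, Count = 5
Average = 30/5 = 6.00
= avg=6.00, min=4, max=8


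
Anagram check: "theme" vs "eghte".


Word 1: "theme" → sorted: eehmt
Word 2: "eghte" → sorted: eeght
Same letters? eehmt != eeght
Anagram = No


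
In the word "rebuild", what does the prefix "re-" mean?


Prefix: re-
Example: rebuild (re- + build)
Meaning = again


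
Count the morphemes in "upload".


Word: "upload"
Morphemes: up- | load
Each morpheme carries meaning
= 2 morphemes


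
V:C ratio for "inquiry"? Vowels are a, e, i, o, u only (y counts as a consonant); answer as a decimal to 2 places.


Word: "inquiry"
Vowels (a,e,i,o,u): 3
Consonants: 4
Ratio = 3/4
= 0.75


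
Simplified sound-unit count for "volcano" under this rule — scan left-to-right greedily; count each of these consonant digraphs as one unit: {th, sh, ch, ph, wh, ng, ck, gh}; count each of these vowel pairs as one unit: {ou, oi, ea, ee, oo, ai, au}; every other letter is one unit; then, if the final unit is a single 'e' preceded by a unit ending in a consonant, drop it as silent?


Word: "volcano" (7 letters)
Left-to-right scan:
  (1) 'v' (letter)
  (2) 'o' (letter)
  (3) 'l' (letter)
  (4) 'c' (letter)
  (5) 'a' (letter)
  (6) 'n' (letter)
  (7) 'o' (letter)
Units from scan: 7
Sound units = 7 units


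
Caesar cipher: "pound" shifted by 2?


Word: "pound"
Shift: 2
Each letter → (letter + shift) mod 26:
  'p' (15) + 2 = 17 → 'r'
  'o' (14) + 2 = 16 → 'q'
  'u' (20) + 2 = 22 → 'w'
  'n' (13) + 2 = 15 → 'p'
  'd' (3) + 2 = 5 → 'f'
Result = "rqwpf"


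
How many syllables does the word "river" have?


Word: "river"
Syllable breakdown: riv · er
Counting: 2 parts
= 2 syllables


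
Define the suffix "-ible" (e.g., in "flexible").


Suffix: -ible
Example: flexible (flex + -ible)
Meaning = capable of


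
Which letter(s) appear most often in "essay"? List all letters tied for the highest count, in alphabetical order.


Word: "essay"
Letter counts:
  'a': 1
  'e': 1
  's': 2
  'y': 1
Maximum count = 2
Most frequent = 's' (2 times each)


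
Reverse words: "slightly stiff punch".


Original: "slightly stiff punch"
Words (1..n): slightly | stiff | punch
Reversed (n..1): punch | stiff | slightly
Result = "punch stiff slightly"


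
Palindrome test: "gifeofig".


Word: "gifeofig"
Reversed: "gifoefig"
Forward == Backward? gifeofig != gifoefig
Palindrome = No


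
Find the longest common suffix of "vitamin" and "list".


Word 1: "vitamin"
Word 2: "list"
Comparing from end:
  Pos -1: 'n' != 't' (stop)
LCS = "" (length 0)


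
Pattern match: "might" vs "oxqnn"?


Pattern of "might": [0, 1, 2, 3, 4]
Pattern of "oxqnn": [0, 1, 2, 3, 3]
Patterns do not match
Same pattern = No


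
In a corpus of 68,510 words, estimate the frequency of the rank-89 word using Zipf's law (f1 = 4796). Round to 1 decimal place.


Zipf's law: f(r) = f(1) / r
f(1) = 4796
f(89) = 4796 / 89
= 53.9 occurrences


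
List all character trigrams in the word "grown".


Word: "grown" (length 5)
Number of trigrams = 5 - 3 + 1 = 3
  Position 0: "gro"
  Position 1: "row"
  Position 2: "own"
Trigrams = "gro", "row", "own"


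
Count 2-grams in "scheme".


Word: "scheme" (length 6)
Number of 2-grams = length - 2 + 1 = 6 - 2 + 1
= 5


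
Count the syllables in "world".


Word: "world"
Syllable breakdown: world
Counting: 1 part
= 1 syllable


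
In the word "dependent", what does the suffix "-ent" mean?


Suffix: -ent
Example: dependent (depend + -ent)
Meaning = one who / that which


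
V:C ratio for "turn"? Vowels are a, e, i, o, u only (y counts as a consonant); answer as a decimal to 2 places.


Word: "turn"
Vowels (a,e,i,o,u): 1
Consonants: 3
Ratio = 1/3
= 0.33


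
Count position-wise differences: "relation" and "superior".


Comparing character by character (same length = 8):
  Pos 0: 'r' vs 's' !=
  Pos 1: 'e' vs 'u' !=
  Pos 2: 'l' vs 'p' !=
  Pos 3: 'a' vs 'e' !=
  Pos 4: 't' vs 'r' !=
  Pos 5: 'i' vs 'i' =
  Pos 6: 'o' vs 'o' =
  Pos 7: 'n' vs 'r' !=
Hamming distance = 6


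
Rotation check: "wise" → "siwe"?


Word: "wise", Candidate: "siwe"
Method: check if candidate is substring of word+word
"wisewise" contains "siwe"? No
Is rotation = No


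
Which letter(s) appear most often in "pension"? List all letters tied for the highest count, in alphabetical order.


Word: "pension"
Letter counts:
  'e': 1
  'i': 1
  'n': 2
  'o': 1
  'p': 1
  's': 1
Maximum count = 2
Most frequent = 'n' (2 times each)


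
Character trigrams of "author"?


Word: "author" (length 6)
Number of trigrams = 6 - 3 + 1 = 4
  Position 0: "aut"
  Position 1: "uth"
  Position 2: "tho"
  Position 3: "hor"
Trigrams = "aut", "uth", "tho", "hor"


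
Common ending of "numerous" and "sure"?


Word 1: "numerous"
Word 2: "sure"
Comparing from end:
  Pos -1: 's' != 'e' (stop)
LCS = "" (length 0)


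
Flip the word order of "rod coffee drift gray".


Original: "rod coffee drift gray"
Words (1..n): rod | coffee | drift | gray
Reversed (n..1): gray | drift | coffee | rod
Result = "gray drift coffee rod"


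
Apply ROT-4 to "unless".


Word: "unless"
Shift: 4
Each letter → (letter + shift) mod 26:
  'u' (20) + 4 = 24 → 'y'
  'n' (13) + 4 = 17 → 'r'
  'l' (11) + 4 = 15 → 'p'
  'e' (4) + 4 = 8 → 'i'
  's' (18) + 4 = 22 → 'w'
  's' (18) + 4 = 22 → 'w'
Result = "yrpiww"


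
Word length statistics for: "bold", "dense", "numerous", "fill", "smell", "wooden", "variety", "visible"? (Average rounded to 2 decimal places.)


Lengths: "bold"=4, "dense"=5, "numerous"=8, "fill"=4, "smell"=5, "wooden"=6, "variety"=7, "visible"=7
Sum = 46, Count = 8
Average = 46/8 = 5.75
= avg=5.75, min=4, max=8


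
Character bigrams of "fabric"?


Word: "fabric" (length 6)
Number of bigrams = 6 - 2 + 1 = 5
  Position 0: "fa"
  Position 1: "ab"
  Position 2: "br"
  Position 3: "ri"
  Position 4: "ic"
Bigrams = "fa", "ab", "br", "ri", "ic"


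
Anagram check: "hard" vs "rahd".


Word 1: "hard" → sorted: adhr
Word 2: "rahd" → sorted: adhr
Same letters? adhr == adhr
Anagram = Yes


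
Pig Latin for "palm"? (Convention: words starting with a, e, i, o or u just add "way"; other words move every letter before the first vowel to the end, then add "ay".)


Word: "palm"
Starts with consonant(s) → move to end, add 'ay'
Consonant cluster: "p"
Pig Latin = "almpay"


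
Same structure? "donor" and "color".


Pattern of "donor": [0, 1, 2, 1, 3]
Pattern of "color": [0, 1, 2, 1, 3]
Patterns match
Same pattern = Yes


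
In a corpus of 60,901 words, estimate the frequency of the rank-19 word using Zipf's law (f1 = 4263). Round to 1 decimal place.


Zipf's law: f(r) = f(1) / r
f(1) = 4263
f(19) = 4263 / 19
= 224.4 occurrences


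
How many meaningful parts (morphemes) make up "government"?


Word: "government"
Morphemes: govern + -ment
Each morpheme carries meaning
= 2 morphemes


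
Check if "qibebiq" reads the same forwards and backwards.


Word: "qibebiq"
Reversed: "qibebiq"
Forward == Backward? qibebiq == qibebiq
Palindrome = Yes


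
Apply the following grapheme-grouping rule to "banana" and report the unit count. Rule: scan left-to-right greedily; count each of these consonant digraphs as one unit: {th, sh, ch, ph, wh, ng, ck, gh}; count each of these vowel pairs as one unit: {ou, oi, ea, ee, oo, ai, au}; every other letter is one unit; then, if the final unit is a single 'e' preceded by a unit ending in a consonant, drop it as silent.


Word: "banana" (6 letters)
Left-to-right scan:
  [1] 'b' (letter)
  [2] 'a' (letter)
  [3] 'n' (letter)
  [4] 'a' (letter)
  [5] 'n' (letter)
  [6] 'a' (letter)
Units from scan: 6
Sound units = 6 units


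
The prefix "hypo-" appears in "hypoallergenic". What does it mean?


Prefix: hypo-
Example: hypoallergenic (hypo- + allergenic)
Meaning = under / below normal


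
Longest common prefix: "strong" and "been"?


Word 1: "strong"
Word 2: "been"
Comparing from start:
  Pos 0: 's' != 'b' (stop)
LCP = "" (length 0)


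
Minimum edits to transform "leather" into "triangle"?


Word 1: "leather" (length 7)
Word 2: "triangle" (length 8)
One optimal edit sequence (insert/delete/substitute each cost 1):
  1. insert 't'  (+1)
  2. substitute 'l' -> 'r'  (+1)
  3. substitute 'e' -> 'i'  (+1)
  4. keep 'a'
  5. substitute 't' -> 'n'  (+1)
  6. substitute 'h' -> 'g'  (+1)
  7. substitute 'e' -> 'l'  (+1)
  8. substitute 'r' -> 'e'  (+1)
Total edit operations: 7
Edit distance = 7


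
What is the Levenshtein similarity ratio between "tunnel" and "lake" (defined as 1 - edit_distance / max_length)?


Word 1: "tunnel" (length 6)
Word 2: "lake" (length 4)
One optimal edit sequence:
  1. delete 't'  (+1)
  2. substitute 'u' -> 'l'  (+1)
  3. substitute 'n' -> 'a'  (+1)
  4. substitute 'n' -> 'k'  (+1)
  5. keep 'e'
  6. delete 'l'  (+1)
Edit distance = 5
Max length = max(6, 4) = 6
Similarity = 1 - 5/6
= 0.1667


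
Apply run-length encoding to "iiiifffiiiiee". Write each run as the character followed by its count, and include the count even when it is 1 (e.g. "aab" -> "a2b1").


String: "iiiifffiiiiee"
Scanning for consecutive runs:
  'i' x 4
  'f' x 3
  'i' x 4
  'e' x 2
RLE = "i4f3i4e2"


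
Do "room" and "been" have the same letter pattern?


Pattern of "room": [0, 1, 1, 2]
Pattern of "been": [0, 1, 1, 2]
Patterns match
Same pattern = Yes


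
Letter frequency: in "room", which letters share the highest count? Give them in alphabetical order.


Word: "room"
Letter counts:
  'm': 1
  'o': 2
  'r': 1
Maximum count = 2
Most frequent = 'o' (2 times each)


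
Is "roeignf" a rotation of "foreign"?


Word: "foreign", Candidate: "roeignf"
Method: check if candidate is substring of word+word
"foreignforeign" contains "roeignf"? No
Is rotation = No


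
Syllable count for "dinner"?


Word: "dinner"
Syllable breakdown: din / ner
Counting: 2 parts
= 2 syllables


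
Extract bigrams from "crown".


Word: "crown" (length 5)
Number of bigrams = 5 - 2 + 1 = 4
  Position 0: "cr"
  Position 1: "ro"
  Position 2: "ow"
  Position 3: "wn"
Bigrams = "cr", "ro", "ow", "wn"


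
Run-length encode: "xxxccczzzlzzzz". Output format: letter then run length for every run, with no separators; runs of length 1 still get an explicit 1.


String: "xxxccczzzlzzzz"
Scanning for consecutive runs:
  'x' x 3
  'c' x 3
  'z' x 3
  'l' x 1
  'z' x 4
RLE = "x3c3z3l1z4"


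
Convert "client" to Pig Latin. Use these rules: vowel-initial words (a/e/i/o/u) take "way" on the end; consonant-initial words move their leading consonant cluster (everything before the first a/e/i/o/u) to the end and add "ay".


Word: "client"
Starts with consonant(s) → move to end, add 'ay'
Consonant cluster: "cl"
Pig Latin = "ientclay"


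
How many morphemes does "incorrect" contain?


Word: "incorrect"
Morphemes: in- + correct
Each morpheme carries meaning
= 2 morphemes


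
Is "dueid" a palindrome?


Word: "dueid"
Reversed: "dieud"
Forward == Backward? dueid != dieud
Palindrome = No


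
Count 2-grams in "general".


Word: "general" (length 7)
Number of 2-grams = length - 2 + 1 = 7 - 2 + 1
= 6


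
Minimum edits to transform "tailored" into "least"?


Word 1: "tailored" (length 8)
Word 2: "least" (length 5)
One optimal edit sequence (insert/delete/substitute each cost 1):
  1. delete 't'  (+1)
  2. delete 'a'  (+1)
  3. delete 'i'  (+1)
  4. keep 'l'
  5. substitute 'o' -> 'e'  (+1)
  6. substitute 'r' -> 'a'  (+1)
  7. substitute 'e' -> 's'  (+1)
  8. substitute 'd' -> 't'  (+1)
Total edit operations: 7
Edit distance = 7


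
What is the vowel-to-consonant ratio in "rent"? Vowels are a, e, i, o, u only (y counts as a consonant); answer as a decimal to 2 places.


Word: "rent"
Vowels (a,e,i,o,u): 1
Consonants: 3
Ratio = 1/3
= 0.33


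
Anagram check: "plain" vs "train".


Word 1: "plain" → sorted: ailnp
Word 2: "train" → sorted: ainrt
Same letters? ailnp != ainrt
Anagram = No


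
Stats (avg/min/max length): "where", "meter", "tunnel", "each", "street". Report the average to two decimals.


Lengths: "where"=5, "meter"=5, "tunnel"=6, "each"=4, "street"=6
Sum = 26, Count = 5
Average = 26/5 = 5.20
= avg=5.20, min=4, max=6


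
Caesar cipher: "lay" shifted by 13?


Word: "lay"
Shift: 13
Each letter → (letter + shift) mod 26:
  'l' (11) + 13 = 24 → 'y'
  'a' (0) + 13 = 13 → 'n'
  'y' (24) + 13 = 11 → 'l'
Result = "ynl"


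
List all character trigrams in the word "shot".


Word: "shot" (length 4)
Number of trigrams = 4 - 3 + 1 = 2
  Position 0: "sho"
  Position 1: "hot"
Trigrams = "sho", "hot"


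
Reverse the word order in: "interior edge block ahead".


Original: "interior edge block ahead"
Words (1..n): interior | edge | block | ahead
Reversed (n..1): ahead | block | edge | interior
Result = "ahead block edge interior"


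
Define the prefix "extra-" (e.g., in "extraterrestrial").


Prefix: extra-
Example: extraterrestrial (extra- + terrestrial)
Meaning = beyond


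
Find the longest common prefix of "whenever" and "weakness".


Word 1: "whenever"
Word 2: "weakness"
Comparing from start:
  Pos 0: 'w' == 'w'
  Pos 1: 'h' != 'e' (stop)
LCP = "w" (length 1)


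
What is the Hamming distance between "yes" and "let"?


Comparing character by character (same length = 3):
  Pos 0: 'y' vs 'l' !=
  Pos 1: 'e' vs 'e' =
  Pos 2: 's' vs 't' !=
Hamming distance = 2


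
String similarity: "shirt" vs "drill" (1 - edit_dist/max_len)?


Word 1: "shirt" (length 5)
Word 2: "drill" (length 5)
One optimal edit sequence:
  1. substitute 's' -> 'd'  (+1)
  2. substitute 'h' -> 'r'  (+1)
  3. keep 'i'
  4. substitute 'r' -> 'l'  (+1)
  5. substitute 't' -> 'l'  (+1)
Edit distance = 4
Max length = max(5, 5) = 5
Similarity = 1 - 4/5
= 0.2000


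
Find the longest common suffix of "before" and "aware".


Word 1: "before"
Word 2: "aware"
Comparing from end:
  Pos -1: 'e' == 'e'
  Pos -2: 'r' == 'r'
  Pos -3: 'o' != 'a' (stop)
LCS = "re" (length 2)


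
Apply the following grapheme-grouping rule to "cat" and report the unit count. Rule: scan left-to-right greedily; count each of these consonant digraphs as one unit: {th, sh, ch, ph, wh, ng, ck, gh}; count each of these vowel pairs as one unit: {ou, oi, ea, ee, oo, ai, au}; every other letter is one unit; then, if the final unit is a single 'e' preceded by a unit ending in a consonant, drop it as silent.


Word: "cat" (3 letters)
Left-to-right scan:
  (1) 'c' (letter)
  (2) 'a' (letter)
  (3) 't' (letter)
Units from scan: 3
Sound units = 3 units


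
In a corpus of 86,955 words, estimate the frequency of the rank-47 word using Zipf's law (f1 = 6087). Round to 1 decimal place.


Zipf's law: f(r) = f(1) / r
f(1) = 6087
f(47) = 6087 / 47
= 129.5 occurrences


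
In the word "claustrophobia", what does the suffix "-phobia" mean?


Suffix: -phobia
As in: claustrophobia -> claustro- + -phobia
Meaning = fear of


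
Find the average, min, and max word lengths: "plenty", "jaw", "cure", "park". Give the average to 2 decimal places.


Lengths: "plenty"=6, "jaw"=3, "cure"=4, "park"=4
Sum = 17, Count = 4
Average = 17/4 = 4.25
= avg=4.25, min=3, max=6


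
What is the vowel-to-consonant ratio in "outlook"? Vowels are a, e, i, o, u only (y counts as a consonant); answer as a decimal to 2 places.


Word: "outlook"
Vowels (a,e,i,o,u): 4
Consonants: 3
Ratio = 4/3
= 1.33


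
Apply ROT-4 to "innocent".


Word: "innocent"
Shift: 4
Each letter → (letter + shift) mod 26:
  'i' (8) + 4 = 12 → 'm'
  'n' (13) + 4 = 17 → 'r'
  'n' (13) + 4 = 17 → 'r'
  'o' (14) + 4 = 18 → 's'
  'c' (2) + 4 = 6 → 'g'
  'e' (4) + 4 = 8 → 'i'
  'n' (13) + 4 = 17 → 'r'
  't' (19) + 4 = 23 → 'x'
Result = "mrrsgirx"


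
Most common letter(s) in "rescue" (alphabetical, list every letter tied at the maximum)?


Word: "rescue"
Letter counts:
  'c': 1
  'e': 2
  'r': 1
  's': 1
  'u': 1
Maximum count = 2
Most frequent = 'e' (2 times each)


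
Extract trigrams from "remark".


Word: "remark" (length 6)
Number of trigrams = 6 - 3 + 1 = 4
  Position 0: "rem"
  Position 1: "ema"
  Position 2: "mar"
  Position 3: "ark"
Trigrams = "rem", "ema", "mar", "ark"


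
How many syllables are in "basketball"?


Word: "basketball"
Syllable breakdown: bas-ket-ball
Counting: 3 parts
= 3 syllables


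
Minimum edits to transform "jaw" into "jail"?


Word 1: "jaw" (length 3)
Word 2: "jail" (length 4)
One optimal edit sequence (insert/delete/substitute each cost 1):
  1. keep 'j'
  2. keep 'a'
  3. insert 'i'  (+1)
  4. substitute 'w' -> 'l'  (+1)
Total edit operations: 2
Edit distance = 2


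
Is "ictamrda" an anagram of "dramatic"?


Word 1: "dramatic" → sorted: aacdimrt
Word 2: "ictamrda" → sorted: aacdimrt
Same letters? aacdimrt == aacdimrt
Anagram = Yes


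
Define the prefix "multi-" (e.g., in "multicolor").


Prefix: multi-
Example: multicolor = multi- + color
Meaning = many


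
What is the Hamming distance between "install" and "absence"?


Comparing character by character (same length = 7):
  Pos 0: 'i' vs 'a' !=
  Pos 1: 'n' vs 'b' !=
  Pos 2: 's' vs 's' =
  Pos 3: 't' vs 'e' !=
  Pos 4: 'a' vs 'n' !=
  Pos 5: 'l' vs 'c' !=
  Pos 6: 'l' vs 'e' !=
Hamming distance = 6


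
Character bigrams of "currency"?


Word: "currency" (length 8)
Number of bigrams = 8 - 2 + 1 = 7
  Position 0: "cu"
  Position 1: "ur"
  Position 2: "rr"
  Position 3: "re"
  Position 4: "en"
  Position 5: "nc"
  Position 6: "cy"
Bigrams = "cu", "ur", "rr", "re", "en", "nc", "cy"


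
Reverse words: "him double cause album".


Original: "him double cause album"
Words (1..n): him | double | cause | album
Reversed (n..1): album | cause | double | him
Result = "album cause double him"


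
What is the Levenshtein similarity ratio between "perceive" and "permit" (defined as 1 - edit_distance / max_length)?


Word 1: "perceive" (length 8)
Word 2: "permit" (length 6)
One optimal edit sequence:
  1. keep 'p'
  2. keep 'e'
  3. keep 'r'
  4. delete 'c'  (+1)
  5. substitute 'e' -> 'm'  (+1)
  6. keep 'i'
  7. delete 'v'  (+1)
  8. substitute 'e' -> 't'  (+1)
Edit distance = 4
Max length = max(8, 6) = 8
Similarity = 1 - 4/8
= 0.5000


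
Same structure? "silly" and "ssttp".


Pattern of "silly": [0, 1, 2, 2, 3]
Pattern of "ssttp": [0, 0, 1, 1, 2]
Patterns do not match
Same pattern = No


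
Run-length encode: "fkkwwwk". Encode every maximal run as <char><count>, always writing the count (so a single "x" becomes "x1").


String: "fkkwwwk"
Scanning for consecutive runs:
  'f' x 1
  'k' x 2
  'w' x 3
  'k' x 1
RLE = "f1k2w3k1"


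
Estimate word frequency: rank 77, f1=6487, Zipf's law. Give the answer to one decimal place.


Zipf's law: f(r) = f(1) / r
f(1) = 6487
f(77) = 6487 / 77
= 84.2 occurrences


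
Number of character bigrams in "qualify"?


Word: "qualify" (length 7)
Number of 2-grams = length - 2 + 1 = 7 - 2 + 1
= 6


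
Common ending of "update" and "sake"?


Word 1: "update"
Word 2: "sake"
Comparing from end:
  Pos -1: 'e' == 'e'
  Pos -2: 't' != 'k' (stop)
LCS = "e" (length 1)


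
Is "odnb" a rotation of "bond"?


Word: "bond", Candidate: "odnb"
Method: check if candidate is substring of word+word
"bondbond" contains "odnb"? No
Is rotation = No


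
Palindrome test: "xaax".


Word: "xaax"
Reversed: "xaax"
Forward == Backward? xaax == xaax
Palindrome = Yes


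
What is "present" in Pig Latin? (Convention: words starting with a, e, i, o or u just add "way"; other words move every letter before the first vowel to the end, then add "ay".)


Word: "present"
Starts with consonant(s) → move to end, add 'ay'
Consonant cluster: "pr"
Pig Latin = "esentpray"


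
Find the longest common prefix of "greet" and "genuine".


Word 1: "greet"
Word 2: "genuine"
Comparing from start:
  Pos 0: 'g' == 'g'
  Pos 1: 'r' != 'e' (stop)
LCP = "g" (length 1)


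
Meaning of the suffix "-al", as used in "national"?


Suffix: -al
As in: national -> nation + -al
Meaning = relating to


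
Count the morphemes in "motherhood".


Word: "motherhood"
Morphemes: mother + -hood
Each morpheme carries meaning
= 2 morphemes


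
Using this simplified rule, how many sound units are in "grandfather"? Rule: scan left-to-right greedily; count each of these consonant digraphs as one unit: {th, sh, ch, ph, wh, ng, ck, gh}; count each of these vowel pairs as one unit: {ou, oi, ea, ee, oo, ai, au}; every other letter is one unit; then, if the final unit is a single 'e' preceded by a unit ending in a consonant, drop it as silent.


Word: "grandfather" (11 letters)
Left-to-right scan:
  (1) 'g' (letter)
  (2) 'r' (letter)
  (3) 'a' (letter)
  (4) 'n' (letter)
  (5) 'd' (letter)
  (6) 'f' (letter)
  (7) 'a' (letter)
  (8) 'th' (digraph)
  (9) 'e' (letter)
  (10) 'r' (letter)
Units from scan: 10
Sound units = 10 units


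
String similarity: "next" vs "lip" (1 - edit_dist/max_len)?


Word 1: "next" (length 4)
Word 2: "lip" (length 3)
One optimal edit sequence:
  1. delete 'n'  (+1)
  2. substitute 'e' -> 'l'  (+1)
  3. substitute 'x' -> 'i'  (+1)
  4. substitute 't' -> 'p'  (+1)
Edit distance = 4
Max length = max(4, 3) = 4
Similarity = 1 - 4/4
= 0.0000


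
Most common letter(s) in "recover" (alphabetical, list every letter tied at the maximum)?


Word: "recover"
Letter counts:
  'c': 1
  'e': 2
  'o': 1
  'r': 2
  'v': 1
Maximum count = 2
Most frequent = 'e', 'r' (2 times each)


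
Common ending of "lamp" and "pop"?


Word 1: "lamp"
Word 2: "pop"
Comparing from end:
  Pos -1: 'p' == 'p'
  Pos -2: 'm' != 'o' (stop)
LCS = "p" (length 1)


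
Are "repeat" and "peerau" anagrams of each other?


Word 1: "repeat" → sorted: aeeprt
Word 2: "peerau" → sorted: aeepru
Same letters? aeeprt != aeepru
Anagram = No


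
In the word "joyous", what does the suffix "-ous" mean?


Suffix: -ous
As in: joyous -> joy + -ous
Meaning = having quality of


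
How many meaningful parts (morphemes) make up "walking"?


Word: "walking"
Morphemes: walk + -ing
Each morpheme carries meaning
= 2 morphemes


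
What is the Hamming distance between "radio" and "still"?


Comparing character by character (same length = 5):
  Pos 0: 'r' vs 's' !=
  Pos 1: 'a' vs 't' !=
  Pos 2: 'd' vs 'i' !=
  Pos 3: 'i' vs 'l' !=
  Pos 4: 'o' vs 'l' !=
Hamming distance = 5


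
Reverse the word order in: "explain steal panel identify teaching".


Original: "explain steal panel identify teaching"
Words (1..n): explain | steal | panel | identify | teaching
Reversed (n..1): teaching | identify | panel | steal | explain
Result = "teaching identify panel steal explain"


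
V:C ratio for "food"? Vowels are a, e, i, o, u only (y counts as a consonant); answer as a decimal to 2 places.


Word: "food"
Vowels (a,e,i,o,u): 2
Consonants: 2
Ratio = 2/2
= 1.00


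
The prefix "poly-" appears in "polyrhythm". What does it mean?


Prefix: poly-
As in: polyrhythm -> poly- + rhythm
Meaning = many


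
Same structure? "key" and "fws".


Pattern of "key": [0, 1, 2]
Pattern of "fws": [0, 1, 2]
Patterns match
Same pattern = Yes


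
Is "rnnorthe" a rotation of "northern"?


Word: "northern", Candidate: "rnnorthe"
Method: check if candidate is substring of word+word
"northernnorthern" contains "rnnorthe"? Yes
Is rotation = Yes


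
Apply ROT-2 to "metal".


Word: "metal"
Shift: 2
Each letter → (letter + shift) mod 26:
  'm' (12) + 2 = 14 → 'o'
  'e' (4) + 2 = 6 → 'g'
  't' (19) + 2 = 21 → 'v'
  'a' (0) + 2 = 2 → 'c'
  'l' (11) + 2 = 13 → 'n'
Result = "ogvcn"


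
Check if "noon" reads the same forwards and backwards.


Word: "noon"
Reversed: "noon"
Forward == Backward? noon == noon
Palindrome = Yes


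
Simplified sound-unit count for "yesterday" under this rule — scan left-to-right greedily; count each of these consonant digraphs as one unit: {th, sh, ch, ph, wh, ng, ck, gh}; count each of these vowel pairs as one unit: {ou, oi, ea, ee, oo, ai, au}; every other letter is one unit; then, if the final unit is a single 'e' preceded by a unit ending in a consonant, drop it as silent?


Word: "yesterday" (9 letters)
Left-to-right scan:
  (1) 'y' (letter)
  (2) 'e' (letter)
  (3) 's' (letter)
  (4) 't' (letter)
  (5) 'e' (letter)
  (6) 'r' (letter)
  (7) 'd' (letter)
  (8) 'a' (letter)
  (9) 'y' (letter)
Units from scan: 9
Sound units = 9 units


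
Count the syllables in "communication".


Word: "communication"
Syllable breakdown: com / mu / ni / ca / tion
Counting: 5 parts
= 5 syllables


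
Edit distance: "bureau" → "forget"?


Word 1: "bureau" (length 6)
Word 2: "forget" (length 6)
One optimal edit sequence (insert/delete/substitute each cost 1):
  1. substitute 'b' -> 'f'  (+1)
  2. substitute 'u' -> 'o'  (+1)
  3. keep 'r'
  4. substitute 'e' -> 'g'  (+1)
  5. substitute 'a' -> 'e'  (+1)
  6. substitute 'u' -> 't'  (+1)
Total edit operations: 5
Edit distance = 5


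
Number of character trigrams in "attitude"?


Word: "attitude" (length 8)
Number of 3-grams = length - 3 + 1 = 8 - 3 + 1
= 6


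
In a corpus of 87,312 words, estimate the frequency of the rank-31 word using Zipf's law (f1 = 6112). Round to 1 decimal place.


Zipf's law: f(r) = f(1) / r
f(1) = 6112
f(31) = 6112 / 31
= 197.2 occurrences


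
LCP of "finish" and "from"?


Word 1: "finish"
Word 2: "from"
Comparing from start:
  Pos 0: 'f' == 'f'
  Pos 1: 'i' != 'r' (stop)
LCP = "f" (length 1)


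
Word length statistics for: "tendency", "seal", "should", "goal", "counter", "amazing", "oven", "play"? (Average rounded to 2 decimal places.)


Lengths: "tendency"=8, "seal"=4, "should"=6, "goal"=4, "counter"=7, "amazing"=7, "oven"=4, "play"=4
Sum = 44, Count = 8
Average = 44/8 = 5.50
= avg=5.50, min=4, max=8


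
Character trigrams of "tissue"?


Word: "tissue" (length 6)
Number of trigrams = 6 - 3 + 1 = 4
  Position 0: "tis"
  Position 1: "iss"
  Position 2: "ssu"
  Position 3: "sue"
Trigrams = "tis", "iss", "ssu", "sue"


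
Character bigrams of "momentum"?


Word: "momentum" (length 8)
Number of bigrams = 8 - 2 + 1 = 7
  Position 0: "mo"
  Position 1: "om"
  Position 2: "me"
  Position 3: "en"
  Position 4: "nt"
  Position 5: "tu"
  Position 6: "um"
Bigrams = "mo", "om", "me", "en", "nt", "tu", "um"


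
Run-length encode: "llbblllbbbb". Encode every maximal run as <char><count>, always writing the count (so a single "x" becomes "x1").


String: "llbblllbbbb"
Scanning for consecutive runs:
  'l' x 2
  'b' x 2
  'l' x 3
  'b' x 4
RLE = "l2b2l3b4"


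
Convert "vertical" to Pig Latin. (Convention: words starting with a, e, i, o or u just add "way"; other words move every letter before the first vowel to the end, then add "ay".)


Word: "vertical"
Starts with consonant(s) → move to end, add 'ay'
Consonant cluster: "v"
Pig Latin = "erticalvay"


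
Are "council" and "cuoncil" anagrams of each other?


Word 1: "council" → sorted: ccilnou
Word 2: "cuoncil" → sorted: ccilnou
Same letters? ccilnou == ccilnou
Anagram = Yes


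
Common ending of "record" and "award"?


Word 1: "record"
Word 2: "award"
Comparing from end:
  Pos -1: 'd' == 'd'
  Pos -2: 'r' == 'r'
  Pos -3: 'o' != 'a' (stop)
LCS = "rd" (length 2)


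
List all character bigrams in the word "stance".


Word: "stance" (length 6)
Number of bigrams = 6 - 2 + 1 = 5
  Position 0: "st"
  Position 1: "ta"
  Position 2: "an"
  Position 3: "nc"
  Position 4: "ce"
Bigrams = "st", "ta", "an", "nc", "ce"


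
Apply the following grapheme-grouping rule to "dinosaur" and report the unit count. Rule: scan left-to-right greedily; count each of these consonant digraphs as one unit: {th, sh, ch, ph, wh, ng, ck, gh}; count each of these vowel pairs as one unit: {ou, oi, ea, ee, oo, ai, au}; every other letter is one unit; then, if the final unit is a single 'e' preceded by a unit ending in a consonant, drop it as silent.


Word: "dinosaur" (8 letters)
Left-to-right scan:
  (1) 'd' (letter)
  (2) 'i' (letter)
  (3) 'n' (letter)
  (4) 'o' (letter)
  (5) 's' (letter)
  (6) 'au' (vowel-pair)
  (7) 'r' (letter)
Units from scan: 7
Sound units = 7 units


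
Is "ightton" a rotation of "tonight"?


Word: "tonight", Candidate: "ightton"
Method: check if candidate is substring of word+word
"tonighttonight" contains "ightton"? Yes
Is rotation = Yes


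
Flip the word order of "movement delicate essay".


Original: "movement delicate essay"
Words (1..n): movement | delicate | essay
Reversed (n..1): essay | delicate | movement
Result = "essay delicate movement"


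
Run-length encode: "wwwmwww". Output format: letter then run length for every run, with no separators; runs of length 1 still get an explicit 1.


String: "wwwmwww"
Scanning for consecutive runs:
  'w' x 3
  'm' x 1
  'w' x 3
RLE = "w3m1w3"


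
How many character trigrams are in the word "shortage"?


Word: "shortage" (length 8)
Number of 3-grams = length - 3 + 1 = 8 - 3 + 1
= 6


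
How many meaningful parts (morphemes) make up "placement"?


Word: "placement"
Morphemes: place | -ment
Each morpheme carries meaning
= 2 morphemes


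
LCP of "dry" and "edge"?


Word 1: "dry"
Word 2: "edge"
Comparing from start:
  Pos 0: 'd' != 'e' (stop)
LCP = "" (length 0)


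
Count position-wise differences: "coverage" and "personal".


Comparing character by character (same length = 8):
  Pos 0: 'c' vs 'p' !=
  Pos 1: 'o' vs 'e' !=
  Pos 2: 'v' vs 'r' !=
  Pos 3: 'e' vs 's' !=
  Pos 4: 'r' vs 'o' !=
  Pos 5: 'a' vs 'n' !=
  Pos 6: 'g' vs 'a' !=
  Pos 7: 'e' vs 'l' !=
Hamming distance = 8


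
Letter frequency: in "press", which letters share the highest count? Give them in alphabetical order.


Word: "press"
Letter counts:
  'e': 1
  'p': 1
  'r': 1
  's': 2
Maximum count = 2
Most frequent = 's' (2 times each)


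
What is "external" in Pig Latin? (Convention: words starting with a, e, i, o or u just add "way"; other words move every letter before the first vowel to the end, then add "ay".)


Word: "external"
Starts with vowel → add 'way'
Pig Latin = "externalway"


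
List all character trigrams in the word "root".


Word: "root" (length 4)
Number of trigrams = 4 - 3 + 1 = 2
  Position 0: "roo"
  Position 1: "oot"
Trigrams = "roo", "oot"


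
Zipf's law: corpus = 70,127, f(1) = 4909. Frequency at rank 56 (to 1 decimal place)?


Zipf's law: f(r) = f(1) / r
f(1) = 4909
f(56) = 4909 / 56
= 87.7 occurrences


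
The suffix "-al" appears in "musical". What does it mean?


Suffix: -al
Example: musical (music + -al)
Meaning = relating to


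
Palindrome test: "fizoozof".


Word: "fizoozof"
Reversed: "fozoozif"
Forward == Backward? fizoozof != fozoozif
Palindrome = No


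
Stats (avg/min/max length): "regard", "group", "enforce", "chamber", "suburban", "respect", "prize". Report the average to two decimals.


Lengths: "regard"=6, "group"=5, "enforce"=7, "chamber"=7, "suburban"=8, "respect"=7, "prize"=5
Sum = 45, Count = 7
Average = 45/7 = 6.43
= avg=6.43, min=5, max=8
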